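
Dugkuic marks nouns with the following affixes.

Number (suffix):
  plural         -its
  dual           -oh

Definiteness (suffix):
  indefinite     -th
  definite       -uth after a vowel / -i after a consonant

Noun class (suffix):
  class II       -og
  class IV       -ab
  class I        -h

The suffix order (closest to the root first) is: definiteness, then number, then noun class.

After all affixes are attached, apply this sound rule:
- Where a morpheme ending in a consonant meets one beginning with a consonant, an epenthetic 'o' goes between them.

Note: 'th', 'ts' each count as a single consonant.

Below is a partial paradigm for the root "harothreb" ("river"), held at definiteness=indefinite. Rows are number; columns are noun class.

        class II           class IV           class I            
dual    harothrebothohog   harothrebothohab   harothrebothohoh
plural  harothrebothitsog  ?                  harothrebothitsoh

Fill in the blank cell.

harothrebothitsab

Attach definiteness indefinite -th → harothrebth.
Attach number plural -its → harothrebthits.
Attach noun class class IV -ab → harothrebthitsab.
Apply epenthesis: harothrebthitsab → harothrebothitsab.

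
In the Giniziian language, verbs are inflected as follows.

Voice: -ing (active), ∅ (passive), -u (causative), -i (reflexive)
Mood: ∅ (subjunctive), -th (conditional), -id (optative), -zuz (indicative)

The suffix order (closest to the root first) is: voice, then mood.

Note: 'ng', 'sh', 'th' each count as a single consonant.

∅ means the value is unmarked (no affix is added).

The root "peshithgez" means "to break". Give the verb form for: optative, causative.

Attach voice causative -u → peshithgezu.
Attach mood optative -id → peshithgezuid.

peshithgezuid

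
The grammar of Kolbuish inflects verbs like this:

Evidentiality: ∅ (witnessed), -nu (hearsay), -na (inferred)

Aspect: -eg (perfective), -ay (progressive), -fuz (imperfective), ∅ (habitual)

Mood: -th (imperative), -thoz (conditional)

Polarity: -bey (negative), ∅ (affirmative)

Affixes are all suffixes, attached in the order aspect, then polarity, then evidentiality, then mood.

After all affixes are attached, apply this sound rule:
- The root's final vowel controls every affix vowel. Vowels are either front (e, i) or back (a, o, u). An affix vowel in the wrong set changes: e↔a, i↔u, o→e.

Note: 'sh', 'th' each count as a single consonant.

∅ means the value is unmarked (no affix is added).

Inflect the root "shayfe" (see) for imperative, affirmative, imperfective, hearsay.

shayfefiznith

Attach aspect imperfective -fuz → shayfefuz.
polarity = affirmative: zero marking, form stays shayfefuz.
Attach evidentiality hearsay -nu → shayfefuznu.
Attach mood imperative -th → shayfefuznuth.
Apply vowel harmony: shayfefuznuth → shayfefiznith.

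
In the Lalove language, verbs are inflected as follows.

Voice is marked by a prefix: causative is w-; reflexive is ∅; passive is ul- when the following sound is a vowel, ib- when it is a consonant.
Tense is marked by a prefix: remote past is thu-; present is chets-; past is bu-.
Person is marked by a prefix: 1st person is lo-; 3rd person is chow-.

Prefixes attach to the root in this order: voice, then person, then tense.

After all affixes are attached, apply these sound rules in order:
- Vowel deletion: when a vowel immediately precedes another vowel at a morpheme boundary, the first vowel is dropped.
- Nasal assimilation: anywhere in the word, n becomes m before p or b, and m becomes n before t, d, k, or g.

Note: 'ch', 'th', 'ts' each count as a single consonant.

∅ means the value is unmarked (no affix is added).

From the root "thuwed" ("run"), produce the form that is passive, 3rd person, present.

Attach voice passive ib- (before consonant 'th') → ibthuwed.
Attach person 3rd person chow- → chowibthuwed.
Attach tense present chets- → chetschowibthuwed.
Vowel deletion: no change.
Nasal assimilation: no change.

chetschowibthuwed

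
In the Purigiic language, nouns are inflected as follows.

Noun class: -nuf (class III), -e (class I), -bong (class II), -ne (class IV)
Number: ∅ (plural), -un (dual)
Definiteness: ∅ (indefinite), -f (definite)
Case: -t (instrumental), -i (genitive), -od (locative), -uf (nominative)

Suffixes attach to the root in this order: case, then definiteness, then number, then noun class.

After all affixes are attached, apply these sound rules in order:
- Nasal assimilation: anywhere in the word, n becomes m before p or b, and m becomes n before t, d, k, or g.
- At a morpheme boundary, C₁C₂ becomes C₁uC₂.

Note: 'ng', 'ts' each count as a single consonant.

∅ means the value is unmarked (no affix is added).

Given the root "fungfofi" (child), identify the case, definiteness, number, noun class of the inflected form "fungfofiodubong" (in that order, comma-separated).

locative, indefinite, plural, class II

Segment: fungfofi-od-bong.
case: -od → locative.
definiteness: ∅ → indefinite.
number: ∅ → plural.
noun class: -bong → class II.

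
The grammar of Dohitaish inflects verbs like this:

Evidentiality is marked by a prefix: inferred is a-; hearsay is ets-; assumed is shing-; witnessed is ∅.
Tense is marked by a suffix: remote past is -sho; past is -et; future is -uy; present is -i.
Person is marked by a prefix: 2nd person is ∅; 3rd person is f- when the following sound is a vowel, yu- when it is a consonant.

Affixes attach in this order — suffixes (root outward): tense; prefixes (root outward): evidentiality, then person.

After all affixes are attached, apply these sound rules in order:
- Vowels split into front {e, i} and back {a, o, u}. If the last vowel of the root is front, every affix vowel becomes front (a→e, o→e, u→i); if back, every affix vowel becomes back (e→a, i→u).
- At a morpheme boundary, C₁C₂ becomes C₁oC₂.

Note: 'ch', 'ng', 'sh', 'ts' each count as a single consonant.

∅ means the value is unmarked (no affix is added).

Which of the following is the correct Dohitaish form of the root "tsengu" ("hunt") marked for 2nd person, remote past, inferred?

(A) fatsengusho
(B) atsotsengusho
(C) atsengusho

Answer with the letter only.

C

Attach evidentiality inferred a- → atsengu.
Attach tense remote past -sho → atsengusho.
person = 2nd person: zero marking, form stays atsengusho.
Vowel harmony: no change.
Epenthesis: no change.
So the correct form is atsengusho, option (C).
(B) atsotsengusho is wrong: it uses hearsay instead of inferred for evidentiality.
(A) fatsengusho is wrong: it uses 3rd person instead of 2nd person for person.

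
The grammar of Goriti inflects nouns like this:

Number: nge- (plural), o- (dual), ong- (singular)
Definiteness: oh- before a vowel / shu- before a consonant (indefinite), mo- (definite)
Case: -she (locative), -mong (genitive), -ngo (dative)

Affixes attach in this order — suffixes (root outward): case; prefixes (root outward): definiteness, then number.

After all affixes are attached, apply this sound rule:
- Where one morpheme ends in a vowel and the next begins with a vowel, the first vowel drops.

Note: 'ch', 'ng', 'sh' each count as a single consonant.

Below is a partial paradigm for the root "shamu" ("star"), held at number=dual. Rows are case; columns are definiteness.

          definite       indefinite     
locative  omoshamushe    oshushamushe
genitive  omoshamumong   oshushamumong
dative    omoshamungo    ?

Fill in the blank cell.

Attach definiteness indefinite shu- (before consonant 'sh') → shushamu.
Attach case dative -ngo → shushamungo.
Attach number dual o- → oshushamungo.
Vowel deletion: no change.

oshushamungo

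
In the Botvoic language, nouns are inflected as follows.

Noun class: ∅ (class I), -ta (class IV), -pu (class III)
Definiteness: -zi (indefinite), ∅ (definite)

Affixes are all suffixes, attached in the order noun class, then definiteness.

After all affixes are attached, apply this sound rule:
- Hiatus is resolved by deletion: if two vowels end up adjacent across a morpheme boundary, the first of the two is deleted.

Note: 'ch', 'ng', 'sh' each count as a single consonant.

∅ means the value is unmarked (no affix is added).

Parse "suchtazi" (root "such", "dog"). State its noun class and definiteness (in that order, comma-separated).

Segment: such-ta-zi.
noun class: -ta → class IV.
definiteness: -zi → indefinite.

class IV, indefinite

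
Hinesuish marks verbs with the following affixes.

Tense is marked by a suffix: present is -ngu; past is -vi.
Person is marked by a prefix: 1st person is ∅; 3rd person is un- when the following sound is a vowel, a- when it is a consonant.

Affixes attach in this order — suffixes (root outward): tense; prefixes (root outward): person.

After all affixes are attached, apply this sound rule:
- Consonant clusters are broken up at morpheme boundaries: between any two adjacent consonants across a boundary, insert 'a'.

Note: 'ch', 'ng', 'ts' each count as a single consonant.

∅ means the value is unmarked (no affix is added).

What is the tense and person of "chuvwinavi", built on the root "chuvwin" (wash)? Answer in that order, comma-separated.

past, 1st person

Segment: chuvwin-vi.
tense: -vi → past.
person: ∅ → 1st person.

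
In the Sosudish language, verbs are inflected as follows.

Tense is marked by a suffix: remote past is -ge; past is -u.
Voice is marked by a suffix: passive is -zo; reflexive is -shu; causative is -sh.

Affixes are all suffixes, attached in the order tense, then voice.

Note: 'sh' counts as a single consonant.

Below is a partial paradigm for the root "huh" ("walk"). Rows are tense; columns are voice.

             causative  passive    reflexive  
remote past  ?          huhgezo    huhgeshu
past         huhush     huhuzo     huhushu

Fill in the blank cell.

huhgesh

Attach tense remote past -ge → huhge.
Attach voice causative -sh → huhgesh.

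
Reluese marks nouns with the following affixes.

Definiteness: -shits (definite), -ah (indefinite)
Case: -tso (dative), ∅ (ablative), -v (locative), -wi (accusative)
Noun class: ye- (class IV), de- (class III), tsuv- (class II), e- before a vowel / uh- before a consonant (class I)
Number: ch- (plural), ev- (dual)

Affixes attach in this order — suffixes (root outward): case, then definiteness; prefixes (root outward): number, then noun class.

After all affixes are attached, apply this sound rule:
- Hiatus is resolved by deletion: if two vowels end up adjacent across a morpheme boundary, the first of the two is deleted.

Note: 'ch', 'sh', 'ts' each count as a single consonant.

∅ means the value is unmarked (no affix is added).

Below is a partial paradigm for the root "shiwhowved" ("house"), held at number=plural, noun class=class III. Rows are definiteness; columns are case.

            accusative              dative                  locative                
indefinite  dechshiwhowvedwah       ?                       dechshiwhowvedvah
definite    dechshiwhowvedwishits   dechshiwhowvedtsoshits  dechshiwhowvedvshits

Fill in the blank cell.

Attach case dative -tso → shiwhowvedtso.
Attach number plural ch- → chshiwhowvedtso.
Attach definiteness indefinite -ah → chshiwhowvedtsoah.
Attach noun class class III de- → dechshiwhowvedtsoah.
Apply vowel deletion: dechshiwhowvedtsoah → dechshiwhowvedtsah.

dechshiwhowvedtsah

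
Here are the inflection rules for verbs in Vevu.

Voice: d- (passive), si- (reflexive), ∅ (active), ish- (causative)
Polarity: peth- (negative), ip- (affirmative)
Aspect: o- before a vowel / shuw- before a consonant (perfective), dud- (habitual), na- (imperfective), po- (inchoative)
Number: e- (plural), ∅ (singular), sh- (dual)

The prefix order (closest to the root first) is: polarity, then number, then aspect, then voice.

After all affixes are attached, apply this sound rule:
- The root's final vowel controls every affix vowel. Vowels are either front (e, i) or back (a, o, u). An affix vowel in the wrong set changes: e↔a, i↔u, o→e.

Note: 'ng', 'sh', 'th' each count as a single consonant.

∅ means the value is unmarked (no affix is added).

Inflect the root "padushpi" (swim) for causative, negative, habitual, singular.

Attach polarity negative peth- → pethpadushpi.
number = singular: zero marking, form stays pethpadushpi.
Attach aspect habitual dud- → dudpethpadushpi.
Attach voice causative ish- → ishdudpethpadushpi.
Apply vowel harmony: ishdudpethpadushpi → ishdidpethpadushpi.

ishdidpethpadushpi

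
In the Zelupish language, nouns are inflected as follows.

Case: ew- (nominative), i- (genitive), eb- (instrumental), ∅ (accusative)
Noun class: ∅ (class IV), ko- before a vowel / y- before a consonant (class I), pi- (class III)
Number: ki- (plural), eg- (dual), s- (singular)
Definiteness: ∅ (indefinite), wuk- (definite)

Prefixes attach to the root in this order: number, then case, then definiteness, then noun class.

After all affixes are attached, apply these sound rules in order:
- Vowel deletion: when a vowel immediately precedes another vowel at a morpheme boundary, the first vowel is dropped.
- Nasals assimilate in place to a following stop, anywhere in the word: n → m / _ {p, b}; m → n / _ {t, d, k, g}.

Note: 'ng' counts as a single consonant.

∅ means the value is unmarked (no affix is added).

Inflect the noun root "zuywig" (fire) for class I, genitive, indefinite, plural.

Attach number plural ki- → kizuywig.
Attach case genitive i- → ikizuywig.
definiteness = indefinite: zero marking, form stays ikizuywig.
Attach noun class class I ko- (before vowel 'i') → koikizuywig.
Apply vowel deletion: koikizuywig → kikizuywig.
Nasal assimilation: no change.

kikizuywig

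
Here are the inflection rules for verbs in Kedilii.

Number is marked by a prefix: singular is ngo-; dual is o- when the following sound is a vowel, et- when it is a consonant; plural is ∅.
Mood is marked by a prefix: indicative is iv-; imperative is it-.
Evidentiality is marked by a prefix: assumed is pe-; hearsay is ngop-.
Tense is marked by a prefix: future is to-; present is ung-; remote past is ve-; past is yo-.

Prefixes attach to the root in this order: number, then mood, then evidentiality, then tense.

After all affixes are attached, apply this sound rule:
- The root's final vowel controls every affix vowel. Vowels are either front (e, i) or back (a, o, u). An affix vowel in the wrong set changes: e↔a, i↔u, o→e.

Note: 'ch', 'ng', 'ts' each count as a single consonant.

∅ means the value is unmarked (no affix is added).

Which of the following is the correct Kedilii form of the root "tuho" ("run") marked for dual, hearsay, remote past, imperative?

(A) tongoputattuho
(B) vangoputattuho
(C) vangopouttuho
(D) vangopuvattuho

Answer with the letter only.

Attach number dual et- (before consonant 't') → ettuho.
Attach mood imperative it- → itettuho.
Attach evidentiality hearsay ngop- → ngopitettuho.
Attach tense remote past ve- → vengopitettuho.
Apply vowel harmony: vengopitettuho → vangoputattuho.
So the correct form is vangoputattuho, option (B).
(C) vangopouttuho is wrong: it has the affixes in the wrong order.
(D) vangopuvattuho is wrong: it uses indicative instead of imperative for mood.
(A) tongoputattuho is wrong: it uses future instead of remote past for tense.

B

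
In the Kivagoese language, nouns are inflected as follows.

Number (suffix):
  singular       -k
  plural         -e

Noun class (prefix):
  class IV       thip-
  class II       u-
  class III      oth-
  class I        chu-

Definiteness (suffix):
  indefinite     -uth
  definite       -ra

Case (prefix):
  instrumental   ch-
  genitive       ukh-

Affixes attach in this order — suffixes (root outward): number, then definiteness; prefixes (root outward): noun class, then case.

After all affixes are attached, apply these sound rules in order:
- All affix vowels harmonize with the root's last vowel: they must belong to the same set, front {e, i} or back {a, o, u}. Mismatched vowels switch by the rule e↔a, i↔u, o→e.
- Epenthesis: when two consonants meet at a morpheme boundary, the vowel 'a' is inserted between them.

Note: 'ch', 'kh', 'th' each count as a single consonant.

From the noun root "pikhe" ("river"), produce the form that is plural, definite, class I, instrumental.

chachipikheere

Attach number plural -e → pikhee.
Attach noun class class I chu- → chupikhee.
Attach case instrumental ch- → chchupikhee.
Attach definiteness definite -ra → chchupikheera.
Apply vowel harmony: chchupikheera → chchipikheere.
Apply epenthesis: chchipikheere → chachipikheere.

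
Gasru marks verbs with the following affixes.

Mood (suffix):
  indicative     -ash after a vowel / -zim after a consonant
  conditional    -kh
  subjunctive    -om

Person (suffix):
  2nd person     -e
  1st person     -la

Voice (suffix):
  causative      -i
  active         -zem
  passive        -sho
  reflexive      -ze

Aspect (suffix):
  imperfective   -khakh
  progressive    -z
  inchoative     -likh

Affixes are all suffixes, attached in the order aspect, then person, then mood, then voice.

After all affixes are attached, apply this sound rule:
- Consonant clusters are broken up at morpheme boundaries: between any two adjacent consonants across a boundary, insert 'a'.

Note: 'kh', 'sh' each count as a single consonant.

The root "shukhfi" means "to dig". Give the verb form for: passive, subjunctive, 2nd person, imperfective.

shukhfikhakheomasho

Attach aspect imperfective -khakh → shukhfikhakh.
Attach person 2nd person -e → shukhfikhakhe.
Attach mood subjunctive -om → shukhfikhakheom.
Attach voice passive -sho → shukhfikhakheomsho.
Apply epenthesis: shukhfikhakheomsho → shukhfikhakheomasho.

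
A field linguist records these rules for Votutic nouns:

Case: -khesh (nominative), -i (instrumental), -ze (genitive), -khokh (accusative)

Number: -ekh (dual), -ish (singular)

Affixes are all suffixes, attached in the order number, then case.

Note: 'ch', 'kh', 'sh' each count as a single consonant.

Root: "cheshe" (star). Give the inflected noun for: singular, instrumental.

chesheishi

Attach number singular -ish → chesheish.
Attach case instrumental -i → chesheishi.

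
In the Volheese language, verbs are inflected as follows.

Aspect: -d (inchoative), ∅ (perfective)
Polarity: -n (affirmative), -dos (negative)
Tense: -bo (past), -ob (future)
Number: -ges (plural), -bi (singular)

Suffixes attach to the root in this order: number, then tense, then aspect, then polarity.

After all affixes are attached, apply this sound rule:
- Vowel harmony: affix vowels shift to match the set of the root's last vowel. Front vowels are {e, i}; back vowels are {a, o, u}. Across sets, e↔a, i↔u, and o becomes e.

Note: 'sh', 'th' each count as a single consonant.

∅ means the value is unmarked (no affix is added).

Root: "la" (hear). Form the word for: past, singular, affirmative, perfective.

labubon

Attach number singular -bi → labi.
Attach tense past -bo → labibo.
aspect = perfective: zero marking, form stays labibo.
Attach polarity affirmative -n → labibon.
Apply vowel harmony: labibon → labubon.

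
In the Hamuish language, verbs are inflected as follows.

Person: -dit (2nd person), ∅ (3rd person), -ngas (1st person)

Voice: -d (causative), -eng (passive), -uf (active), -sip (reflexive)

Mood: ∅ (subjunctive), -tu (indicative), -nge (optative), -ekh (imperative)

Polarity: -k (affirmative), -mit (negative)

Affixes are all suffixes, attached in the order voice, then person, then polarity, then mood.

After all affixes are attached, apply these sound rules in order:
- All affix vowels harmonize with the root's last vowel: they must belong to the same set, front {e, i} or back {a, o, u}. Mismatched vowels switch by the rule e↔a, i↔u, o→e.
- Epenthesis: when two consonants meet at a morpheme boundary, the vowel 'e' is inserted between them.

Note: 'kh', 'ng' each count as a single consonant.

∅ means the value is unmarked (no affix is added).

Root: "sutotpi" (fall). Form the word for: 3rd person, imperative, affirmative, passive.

sutotpiengekekh

Attach voice passive -eng → sutotpieng.
person = 3rd person: zero marking, form stays sutotpieng.
Attach polarity affirmative -k → sutotpiengk.
Attach mood imperative -ekh → sutotpiengkekh.
Vowel harmony: no change.
Apply epenthesis: sutotpiengkekh → sutotpiengekekh.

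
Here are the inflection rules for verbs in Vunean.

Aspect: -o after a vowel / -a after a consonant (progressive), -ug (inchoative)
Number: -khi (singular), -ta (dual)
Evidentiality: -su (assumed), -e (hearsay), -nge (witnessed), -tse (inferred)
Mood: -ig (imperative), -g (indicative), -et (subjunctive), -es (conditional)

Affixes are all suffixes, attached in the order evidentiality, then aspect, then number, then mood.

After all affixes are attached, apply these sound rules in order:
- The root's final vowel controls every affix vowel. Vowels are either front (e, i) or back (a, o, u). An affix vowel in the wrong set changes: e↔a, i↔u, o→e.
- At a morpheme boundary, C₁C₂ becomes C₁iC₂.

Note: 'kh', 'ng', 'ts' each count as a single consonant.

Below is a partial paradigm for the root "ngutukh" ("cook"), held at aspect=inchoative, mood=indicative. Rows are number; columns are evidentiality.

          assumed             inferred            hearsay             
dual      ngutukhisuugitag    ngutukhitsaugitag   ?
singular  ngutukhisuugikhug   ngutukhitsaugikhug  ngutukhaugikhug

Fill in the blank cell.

Attach evidentiality hearsay -e → ngutukhe.
Attach aspect inchoative -ug → ngutukheug.
Attach number dual -ta → ngutukheugta.
Attach mood indicative -g → ngutukheugtag.
Apply vowel harmony: ngutukheugtag → ngutukhaugtag.
Apply epenthesis: ngutukhaugtag → ngutukhaugitag.

ngutukhaugitag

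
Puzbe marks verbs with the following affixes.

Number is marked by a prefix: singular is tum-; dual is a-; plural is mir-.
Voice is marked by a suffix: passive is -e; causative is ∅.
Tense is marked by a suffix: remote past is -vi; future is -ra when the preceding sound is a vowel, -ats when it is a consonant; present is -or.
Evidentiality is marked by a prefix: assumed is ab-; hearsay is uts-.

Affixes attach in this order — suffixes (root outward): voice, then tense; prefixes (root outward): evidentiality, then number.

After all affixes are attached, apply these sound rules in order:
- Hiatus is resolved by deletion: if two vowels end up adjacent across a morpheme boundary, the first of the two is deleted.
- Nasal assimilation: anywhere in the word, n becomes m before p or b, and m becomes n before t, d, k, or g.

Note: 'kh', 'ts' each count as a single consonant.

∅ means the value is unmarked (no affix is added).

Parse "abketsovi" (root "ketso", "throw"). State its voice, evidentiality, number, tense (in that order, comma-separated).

causative, assumed, dual, remote past

Segment: a-ab-ketso-vi.
voice: ∅ → causative.
evidentiality: ab- → assumed.
number: a- → dual.
tense: -vi → remote past.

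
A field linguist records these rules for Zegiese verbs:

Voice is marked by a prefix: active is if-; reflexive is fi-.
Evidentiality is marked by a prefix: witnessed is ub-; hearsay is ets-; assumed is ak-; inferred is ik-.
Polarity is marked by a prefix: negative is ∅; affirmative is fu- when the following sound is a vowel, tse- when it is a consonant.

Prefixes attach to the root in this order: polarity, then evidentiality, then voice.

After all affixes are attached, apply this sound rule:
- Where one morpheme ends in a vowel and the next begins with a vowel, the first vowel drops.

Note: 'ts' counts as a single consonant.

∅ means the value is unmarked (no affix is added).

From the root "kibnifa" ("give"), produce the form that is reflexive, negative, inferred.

polarity = negative: zero marking, form stays kibnifa.
Attach evidentiality inferred ik- → ikkibnifa.
Attach voice reflexive fi- → fiikkibnifa.
Apply vowel deletion: fiikkibnifa → fikkibnifa.

fikkibnifa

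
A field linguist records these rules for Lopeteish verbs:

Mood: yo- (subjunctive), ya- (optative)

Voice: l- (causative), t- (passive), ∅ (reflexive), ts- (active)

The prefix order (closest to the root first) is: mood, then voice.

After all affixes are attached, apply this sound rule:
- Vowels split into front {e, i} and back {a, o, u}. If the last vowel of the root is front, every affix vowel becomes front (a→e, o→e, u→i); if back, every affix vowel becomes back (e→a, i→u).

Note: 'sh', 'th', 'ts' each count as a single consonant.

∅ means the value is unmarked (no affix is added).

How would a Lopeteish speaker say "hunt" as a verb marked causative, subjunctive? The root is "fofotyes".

lyefofotyes

Attach mood subjunctive yo- → yofofotyes.
Attach voice causative l- → lyofofotyes.
Apply vowel harmony: lyofofotyes → lyefofotyes.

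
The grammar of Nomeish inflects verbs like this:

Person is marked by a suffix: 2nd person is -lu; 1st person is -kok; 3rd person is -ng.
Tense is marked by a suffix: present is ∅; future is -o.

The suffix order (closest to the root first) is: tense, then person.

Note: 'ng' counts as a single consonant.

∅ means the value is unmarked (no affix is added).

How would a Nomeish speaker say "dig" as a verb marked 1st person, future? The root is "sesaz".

Attach tense future -o → sesazo.
Attach person 1st person -kok → sesazokok.

sesazokok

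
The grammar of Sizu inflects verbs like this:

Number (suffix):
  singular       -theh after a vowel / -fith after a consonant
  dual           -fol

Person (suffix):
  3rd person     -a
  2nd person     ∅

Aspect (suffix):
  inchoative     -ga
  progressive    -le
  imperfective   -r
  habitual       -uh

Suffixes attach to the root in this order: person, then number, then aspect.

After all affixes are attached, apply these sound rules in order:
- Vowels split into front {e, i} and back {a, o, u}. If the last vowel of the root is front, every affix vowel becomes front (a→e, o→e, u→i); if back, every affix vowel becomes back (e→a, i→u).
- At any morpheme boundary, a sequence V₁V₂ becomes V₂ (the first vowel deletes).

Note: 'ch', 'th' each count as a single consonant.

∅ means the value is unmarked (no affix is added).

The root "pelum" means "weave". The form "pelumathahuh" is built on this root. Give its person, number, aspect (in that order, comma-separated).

3rd person, singular, habitual

Segment: pelum-a-theh-uh.
person: -a → 3rd person.
number: -theh/fith → singular.
aspect: -uh → habitual.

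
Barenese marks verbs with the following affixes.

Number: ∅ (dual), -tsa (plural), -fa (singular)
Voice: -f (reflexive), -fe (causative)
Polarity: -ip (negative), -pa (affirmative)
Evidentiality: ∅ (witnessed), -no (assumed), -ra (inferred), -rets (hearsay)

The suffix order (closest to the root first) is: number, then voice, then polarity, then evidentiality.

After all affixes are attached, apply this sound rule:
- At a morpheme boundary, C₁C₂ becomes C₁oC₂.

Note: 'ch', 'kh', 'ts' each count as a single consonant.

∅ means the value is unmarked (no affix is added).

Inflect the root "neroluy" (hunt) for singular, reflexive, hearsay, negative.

neroluyofafiporets

Attach number singular -fa → neroluyfa.
Attach voice reflexive -f → neroluyfaf.
Attach polarity negative -ip → neroluyfafip.
Attach evidentiality hearsay -rets → neroluyfafiprets.
Apply epenthesis: neroluyfafiprets → neroluyofafiporets.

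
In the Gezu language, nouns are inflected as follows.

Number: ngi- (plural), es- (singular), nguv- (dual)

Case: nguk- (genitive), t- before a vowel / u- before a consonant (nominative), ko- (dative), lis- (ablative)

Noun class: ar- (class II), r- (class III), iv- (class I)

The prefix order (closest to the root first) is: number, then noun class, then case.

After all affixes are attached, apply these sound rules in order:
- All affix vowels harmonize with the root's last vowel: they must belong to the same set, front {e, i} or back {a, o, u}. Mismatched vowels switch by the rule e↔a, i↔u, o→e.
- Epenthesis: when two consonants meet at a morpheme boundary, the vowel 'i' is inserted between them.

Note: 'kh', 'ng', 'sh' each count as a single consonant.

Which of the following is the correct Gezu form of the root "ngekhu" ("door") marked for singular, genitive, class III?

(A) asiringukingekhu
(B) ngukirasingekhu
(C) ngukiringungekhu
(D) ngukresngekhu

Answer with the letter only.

Attach number singular es- → esngekhu.
Attach noun class class III r- → resngekhu.
Attach case genitive nguk- → ngukresngekhu.
Apply vowel harmony: ngukresngekhu → ngukrasngekhu.
Apply epenthesis: ngukrasngekhu → ngukirasingekhu.
So the correct form is ngukirasingekhu, option (B).
(D) ngukresngekhu is wrong: it fails to apply the sound rule(s).
(C) ngukiringungekhu is wrong: it uses plural instead of singular for number.
(A) asiringukingekhu is wrong: it has the affixes in the wrong order.

B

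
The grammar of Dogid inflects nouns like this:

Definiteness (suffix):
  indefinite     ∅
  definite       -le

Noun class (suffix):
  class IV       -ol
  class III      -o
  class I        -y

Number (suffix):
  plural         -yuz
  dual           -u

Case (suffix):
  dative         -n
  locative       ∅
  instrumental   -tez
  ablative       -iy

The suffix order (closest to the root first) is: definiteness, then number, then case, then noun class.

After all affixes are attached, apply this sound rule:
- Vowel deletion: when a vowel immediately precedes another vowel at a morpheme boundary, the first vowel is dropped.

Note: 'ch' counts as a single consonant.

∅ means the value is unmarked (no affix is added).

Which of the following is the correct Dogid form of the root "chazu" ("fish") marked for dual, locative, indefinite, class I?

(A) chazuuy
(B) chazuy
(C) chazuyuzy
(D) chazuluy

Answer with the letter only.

B

definiteness = indefinite: zero marking, form stays chazu.
Attach number dual -u → chazuu.
case = locative: zero marking, form stays chazuu.
Attach noun class class I -y → chazuuy.
Apply vowel deletion: chazuuy → chazuy.
So the correct form is chazuy, option (B).
(A) chazuuy is wrong: it fails to apply the sound rule(s).
(D) chazuluy is wrong: it uses definite instead of indefinite for definiteness.
(C) chazuyuzy is wrong: it uses plural instead of dual for number.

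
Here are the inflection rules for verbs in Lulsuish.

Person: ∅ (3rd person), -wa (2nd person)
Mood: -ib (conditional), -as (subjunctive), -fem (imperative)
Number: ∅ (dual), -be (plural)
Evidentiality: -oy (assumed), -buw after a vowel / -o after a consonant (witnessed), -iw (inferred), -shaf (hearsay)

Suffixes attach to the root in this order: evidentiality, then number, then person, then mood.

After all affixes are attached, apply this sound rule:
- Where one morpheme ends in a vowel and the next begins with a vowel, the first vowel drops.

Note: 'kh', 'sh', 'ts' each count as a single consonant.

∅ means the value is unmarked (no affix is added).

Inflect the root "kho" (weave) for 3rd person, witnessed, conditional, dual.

Attach evidentiality witnessed -buw (after vowel 'o') → khobuw.
number = dual: zero marking, form stays khobuw.
person = 3rd person: zero marking, form stays khobuw.
Attach mood conditional -ib → khobuwib.
Vowel deletion: no change.

khobuwib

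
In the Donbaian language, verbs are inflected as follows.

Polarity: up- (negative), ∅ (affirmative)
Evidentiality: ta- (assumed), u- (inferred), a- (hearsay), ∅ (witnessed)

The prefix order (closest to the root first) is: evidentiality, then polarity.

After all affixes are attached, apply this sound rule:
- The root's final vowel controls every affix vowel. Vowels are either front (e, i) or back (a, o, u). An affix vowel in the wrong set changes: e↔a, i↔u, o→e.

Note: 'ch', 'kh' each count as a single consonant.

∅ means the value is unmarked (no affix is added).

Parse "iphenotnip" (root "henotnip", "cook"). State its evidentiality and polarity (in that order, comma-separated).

witnessed, negative

Segment: up-henotnip.
evidentiality: ∅ → witnessed.
polarity: up- → negative.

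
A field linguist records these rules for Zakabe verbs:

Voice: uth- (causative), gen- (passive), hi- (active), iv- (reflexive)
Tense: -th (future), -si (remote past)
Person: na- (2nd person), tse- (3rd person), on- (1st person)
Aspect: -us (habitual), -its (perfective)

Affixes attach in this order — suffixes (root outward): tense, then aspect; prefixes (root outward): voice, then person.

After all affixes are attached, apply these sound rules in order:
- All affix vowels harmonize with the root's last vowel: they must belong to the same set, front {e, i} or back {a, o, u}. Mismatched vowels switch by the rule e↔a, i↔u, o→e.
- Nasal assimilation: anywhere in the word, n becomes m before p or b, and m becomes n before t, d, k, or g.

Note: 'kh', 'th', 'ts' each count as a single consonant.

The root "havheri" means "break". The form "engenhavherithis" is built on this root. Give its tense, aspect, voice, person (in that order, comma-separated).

Segment: on-gen-havheri-th-us.
tense: -th → future.
aspect: -us → habitual.
voice: gen- → passive.
person: on- → 1st person.

future, habitual, passive, 1st person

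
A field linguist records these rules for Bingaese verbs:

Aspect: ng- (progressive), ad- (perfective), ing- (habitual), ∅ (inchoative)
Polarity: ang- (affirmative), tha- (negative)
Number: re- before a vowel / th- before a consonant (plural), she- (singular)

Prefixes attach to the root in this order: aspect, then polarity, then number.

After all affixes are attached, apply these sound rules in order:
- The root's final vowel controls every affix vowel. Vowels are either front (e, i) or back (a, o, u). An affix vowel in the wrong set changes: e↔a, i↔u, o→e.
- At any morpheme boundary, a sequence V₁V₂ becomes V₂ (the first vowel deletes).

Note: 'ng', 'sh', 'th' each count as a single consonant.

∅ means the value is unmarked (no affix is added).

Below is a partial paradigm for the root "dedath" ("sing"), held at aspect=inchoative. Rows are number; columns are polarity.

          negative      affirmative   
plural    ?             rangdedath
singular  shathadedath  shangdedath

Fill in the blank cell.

aspect = inchoative: zero marking, form stays dedath.
Attach polarity negative tha- → thadedath.
Attach number plural th- (before consonant 'th') → ththadedath.
Vowel harmony: no change.
Vowel deletion: no change.

ththadedath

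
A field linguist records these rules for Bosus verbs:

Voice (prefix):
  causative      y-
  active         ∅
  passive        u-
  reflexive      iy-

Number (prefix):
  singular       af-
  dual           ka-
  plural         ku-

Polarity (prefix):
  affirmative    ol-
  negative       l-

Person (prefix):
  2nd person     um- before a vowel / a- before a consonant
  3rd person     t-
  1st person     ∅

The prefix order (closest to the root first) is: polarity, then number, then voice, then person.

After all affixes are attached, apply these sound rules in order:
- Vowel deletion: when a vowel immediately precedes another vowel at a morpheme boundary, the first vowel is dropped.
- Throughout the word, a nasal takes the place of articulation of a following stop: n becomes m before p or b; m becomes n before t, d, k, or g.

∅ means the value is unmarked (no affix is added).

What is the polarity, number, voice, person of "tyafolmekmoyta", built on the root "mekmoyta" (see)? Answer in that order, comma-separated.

Segment: t-y-af-ol-mekmoyta.
polarity: ol- → affirmative.
number: af- → singular.
voice: y- → causative.
person: t- → 3rd person.

affirmative, singular, causative, 3rd person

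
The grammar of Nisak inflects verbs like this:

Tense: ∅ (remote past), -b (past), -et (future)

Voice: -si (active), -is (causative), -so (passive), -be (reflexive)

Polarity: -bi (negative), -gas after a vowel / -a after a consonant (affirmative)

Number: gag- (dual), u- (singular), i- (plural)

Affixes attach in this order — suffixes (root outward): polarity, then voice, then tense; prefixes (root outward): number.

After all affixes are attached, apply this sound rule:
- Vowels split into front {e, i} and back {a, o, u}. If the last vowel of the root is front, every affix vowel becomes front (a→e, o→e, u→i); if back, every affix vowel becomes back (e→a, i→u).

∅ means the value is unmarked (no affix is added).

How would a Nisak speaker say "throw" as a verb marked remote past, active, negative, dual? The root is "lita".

gaglitabusu

Attach polarity negative -bi → litabi.
Attach number dual gag- → gaglitabi.
Attach voice active -si → gaglitabisi.
tense = remote past: zero marking, form stays gaglitabisi.
Apply vowel harmony: gaglitabisi → gaglitabusu.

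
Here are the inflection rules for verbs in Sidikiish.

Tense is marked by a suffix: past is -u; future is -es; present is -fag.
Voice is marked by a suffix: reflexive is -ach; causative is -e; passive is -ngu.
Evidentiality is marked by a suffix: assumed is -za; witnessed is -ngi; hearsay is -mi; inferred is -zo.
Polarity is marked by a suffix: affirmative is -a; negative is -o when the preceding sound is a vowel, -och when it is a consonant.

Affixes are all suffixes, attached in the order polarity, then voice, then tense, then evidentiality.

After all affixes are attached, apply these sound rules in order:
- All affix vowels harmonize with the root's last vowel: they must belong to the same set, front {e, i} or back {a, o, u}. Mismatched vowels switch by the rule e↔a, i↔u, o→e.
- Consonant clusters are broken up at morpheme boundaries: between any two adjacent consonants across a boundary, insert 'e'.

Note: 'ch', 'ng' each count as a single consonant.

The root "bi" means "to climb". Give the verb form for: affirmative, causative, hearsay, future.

Attach polarity affirmative -a → bia.
Attach voice causative -e → biae.
Attach tense future -es → biaees.
Attach evidentiality hearsay -mi → biaeesmi.
Apply vowel harmony: biaeesmi → bieeesmi.
Apply epenthesis: bieeesmi → bieeesemi.

bieeesemi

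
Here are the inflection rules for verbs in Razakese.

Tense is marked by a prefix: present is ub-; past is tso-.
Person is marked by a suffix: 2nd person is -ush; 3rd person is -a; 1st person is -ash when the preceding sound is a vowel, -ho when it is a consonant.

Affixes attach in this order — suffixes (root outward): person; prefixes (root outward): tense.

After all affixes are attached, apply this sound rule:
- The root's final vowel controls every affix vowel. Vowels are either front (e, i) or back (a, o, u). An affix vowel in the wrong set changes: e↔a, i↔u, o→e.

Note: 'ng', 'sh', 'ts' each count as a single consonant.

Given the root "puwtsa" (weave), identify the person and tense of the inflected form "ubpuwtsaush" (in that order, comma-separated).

Segment: ub-puwtsa-ush.
person: -ush → 2nd person.
tense: ub- → present.

2nd person, present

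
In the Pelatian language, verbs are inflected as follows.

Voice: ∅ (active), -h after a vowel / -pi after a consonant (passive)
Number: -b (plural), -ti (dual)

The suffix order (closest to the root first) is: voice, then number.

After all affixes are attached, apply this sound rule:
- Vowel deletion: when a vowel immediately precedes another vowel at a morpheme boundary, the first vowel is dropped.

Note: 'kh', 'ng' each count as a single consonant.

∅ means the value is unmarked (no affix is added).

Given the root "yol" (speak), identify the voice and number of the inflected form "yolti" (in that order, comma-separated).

Segment: yol-ti.
voice: ∅ → active.
number: -ti → dual.

active, dual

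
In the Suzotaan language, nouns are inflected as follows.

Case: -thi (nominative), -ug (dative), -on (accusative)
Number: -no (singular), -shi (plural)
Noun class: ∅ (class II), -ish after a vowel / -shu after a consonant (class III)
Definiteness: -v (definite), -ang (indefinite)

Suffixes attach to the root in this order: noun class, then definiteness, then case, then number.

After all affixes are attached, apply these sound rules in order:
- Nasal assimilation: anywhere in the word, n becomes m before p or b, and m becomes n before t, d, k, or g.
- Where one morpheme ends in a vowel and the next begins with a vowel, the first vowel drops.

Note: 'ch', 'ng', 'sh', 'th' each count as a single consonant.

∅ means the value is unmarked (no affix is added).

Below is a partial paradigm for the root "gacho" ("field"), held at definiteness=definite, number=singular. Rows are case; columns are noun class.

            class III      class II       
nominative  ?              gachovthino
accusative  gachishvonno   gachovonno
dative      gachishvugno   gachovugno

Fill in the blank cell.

Attach noun class class III -ish (after vowel 'o') → gachoish.
Attach definiteness definite -v → gachoishv.
Attach case nominative -thi → gachoishvthi.
Attach number singular -no → gachoishvthino.
Nasal assimilation: no change.
Apply vowel deletion: gachoishvthino → gachishvthino.

gachishvthino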